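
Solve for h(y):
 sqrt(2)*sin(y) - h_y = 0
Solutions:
 h(y) = C1 - sqrt(2)*cos(y)


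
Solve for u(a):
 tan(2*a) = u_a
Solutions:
 u(a) = C1 - log(cos(2*a))/2


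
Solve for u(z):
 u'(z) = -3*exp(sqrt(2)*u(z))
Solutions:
 u(z) = sqrt(2)*(2*log(1/(C1 + 3*z)) - log(2))/4


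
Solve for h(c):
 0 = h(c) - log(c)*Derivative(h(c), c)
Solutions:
 h(c) = C1*exp(li(c))


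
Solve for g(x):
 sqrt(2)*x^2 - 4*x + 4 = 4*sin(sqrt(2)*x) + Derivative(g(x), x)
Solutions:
 g(x) = C1 + sqrt(2)*x^3/3 - 2*x^2 + 4*x + 2*sqrt(2)*cos(sqrt(2)*x)


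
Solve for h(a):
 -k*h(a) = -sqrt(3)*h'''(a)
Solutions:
 h(a) = C1*exp(3^(5/6)*a*k^(1/3)/3) + C2*exp(a*k^(1/3)*(-3^(5/6) + 3*3^(1/3)*I)/6) + C3*exp(-a*k^(1/3)*(3^(5/6) + 3*3^(1/3)*I)/6)


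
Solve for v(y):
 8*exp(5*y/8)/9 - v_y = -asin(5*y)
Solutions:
 v(y) = C1 + y*asin(5*y) + sqrt(1 - 25*y^2)/5 + 64*exp(5*y/8)/45


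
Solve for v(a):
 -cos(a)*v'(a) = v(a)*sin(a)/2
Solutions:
 v(a) = C1*sqrt(cos(a))


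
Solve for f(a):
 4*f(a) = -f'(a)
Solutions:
 f(a) = C1*exp(-4*a)


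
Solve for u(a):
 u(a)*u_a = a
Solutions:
 u(a) = -sqrt(C1 + a^2)
 u(a) = sqrt(C1 + a^2)


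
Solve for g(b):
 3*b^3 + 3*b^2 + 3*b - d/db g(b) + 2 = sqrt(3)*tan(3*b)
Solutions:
 g(b) = C1 + 3*b^4/4 + b^3 + 3*b^2/2 + 2*b + sqrt(3)*log(cos(3*b))/3


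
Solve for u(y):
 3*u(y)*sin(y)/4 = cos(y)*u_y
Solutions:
 u(y) = C1/cos(y)^(3/4)


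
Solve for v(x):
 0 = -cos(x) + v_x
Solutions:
 v(x) = C1 + sin(x)


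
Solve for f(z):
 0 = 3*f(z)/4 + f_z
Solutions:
 f(z) = C1*exp(-3*z/4)


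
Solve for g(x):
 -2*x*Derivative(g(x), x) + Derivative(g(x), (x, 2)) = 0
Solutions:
 g(x) = C1 + C2*erfi(x)


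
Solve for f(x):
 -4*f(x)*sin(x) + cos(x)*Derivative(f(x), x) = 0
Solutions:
 f(x) = C1/cos(x)^4


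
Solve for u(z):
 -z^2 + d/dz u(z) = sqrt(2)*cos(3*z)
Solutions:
 u(z) = C1 + z^3/3 + sqrt(2)*sin(3*z)/3


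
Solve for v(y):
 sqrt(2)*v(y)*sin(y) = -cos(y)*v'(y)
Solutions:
 v(y) = C1*cos(y)^(sqrt(2))


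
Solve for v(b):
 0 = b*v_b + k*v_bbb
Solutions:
 v(b) = C1 + Integral(C2*airyai(b*(-1/k)^(1/3)) + C3*airybi(b*(-1/k)^(1/3)), b)


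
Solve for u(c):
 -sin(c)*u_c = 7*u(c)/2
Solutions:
 u(c) = C1*(cos(c) + 1)^(7/4)/(cos(c) - 1)^(7/4)


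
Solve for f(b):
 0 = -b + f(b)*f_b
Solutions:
 f(b) = -sqrt(C1 + b^2)
 f(b) = sqrt(C1 + b^2)


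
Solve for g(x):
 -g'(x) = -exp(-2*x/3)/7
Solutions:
 g(x) = C1 - 3*exp(-2*x/3)/14


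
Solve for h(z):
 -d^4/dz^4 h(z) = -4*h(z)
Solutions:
 h(z) = C1*exp(-sqrt(2)*z) + C2*exp(sqrt(2)*z) + C3*sin(sqrt(2)*z) + C4*cos(sqrt(2)*z)


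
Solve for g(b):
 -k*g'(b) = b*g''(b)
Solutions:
 g(b) = C1 + b^(1 - re(k))*(C2*sin(log(b)*Abs(im(k))) + C3*cos(log(b)*im(k)))


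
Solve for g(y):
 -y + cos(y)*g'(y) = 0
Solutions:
 g(y) = C1 + Integral(y/cos(y), y)


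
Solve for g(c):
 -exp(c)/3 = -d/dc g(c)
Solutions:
 g(c) = C1 + exp(c)/3


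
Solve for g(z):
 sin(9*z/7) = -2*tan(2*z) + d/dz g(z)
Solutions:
 g(z) = C1 - log(cos(2*z)) - 7*cos(9*z/7)/9


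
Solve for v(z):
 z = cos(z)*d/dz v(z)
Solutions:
 v(z) = C1 + Integral(z/cos(z), z)


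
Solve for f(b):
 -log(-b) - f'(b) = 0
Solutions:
 f(b) = C1 - b*log(-b) + b


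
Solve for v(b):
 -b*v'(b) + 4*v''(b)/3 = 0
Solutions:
 v(b) = C1 + C2*erfi(sqrt(6)*b/4)


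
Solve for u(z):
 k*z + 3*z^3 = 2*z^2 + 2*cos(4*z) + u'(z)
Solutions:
 u(z) = C1 + k*z^2/2 + 3*z^4/4 - 2*z^3/3 - sin(4*z)/2


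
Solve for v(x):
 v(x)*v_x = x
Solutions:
 v(x) = -sqrt(C1 + x^2)
 v(x) = sqrt(C1 + x^2)


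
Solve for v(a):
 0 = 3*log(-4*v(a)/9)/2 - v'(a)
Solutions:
 -2*Integral(1/(log(-_y) - 2*log(3) + 2*log(2)), (_y, v(a)))/3 = C1 - a


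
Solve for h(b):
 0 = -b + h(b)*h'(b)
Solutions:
 h(b) = -sqrt(C1 + b^2)
 h(b) = sqrt(C1 + b^2)


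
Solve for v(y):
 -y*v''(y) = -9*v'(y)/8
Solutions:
 v(y) = C1 + C2*y^(17/8)


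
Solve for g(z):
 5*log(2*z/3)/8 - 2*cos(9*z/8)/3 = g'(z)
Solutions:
 g(z) = C1 + 5*z*log(z)/8 - 5*z*log(3)/8 - 5*z/8 + 5*z*log(2)/8 - 16*sin(9*z/8)/27


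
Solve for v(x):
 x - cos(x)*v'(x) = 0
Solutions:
 v(x) = C1 + Integral(x/cos(x), x)


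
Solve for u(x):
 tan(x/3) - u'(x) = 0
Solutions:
 u(x) = C1 - 3*log(cos(x/3))


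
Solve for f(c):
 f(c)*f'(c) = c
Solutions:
 f(c) = -sqrt(C1 + c^2)
 f(c) = sqrt(C1 + c^2)


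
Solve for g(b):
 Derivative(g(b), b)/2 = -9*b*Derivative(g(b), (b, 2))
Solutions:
 g(b) = C1 + C2*b^(17/18)


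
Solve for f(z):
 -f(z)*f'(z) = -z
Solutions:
 f(z) = -sqrt(C1 + z^2)
 f(z) = sqrt(C1 + z^2)


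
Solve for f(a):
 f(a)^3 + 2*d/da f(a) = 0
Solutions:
 f(a) = -sqrt(-1/(C1 - a))
 f(a) = sqrt(-1/(C1 - a))


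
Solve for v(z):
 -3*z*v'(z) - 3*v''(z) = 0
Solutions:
 v(z) = C1 + C2*erf(sqrt(2)*z/2)


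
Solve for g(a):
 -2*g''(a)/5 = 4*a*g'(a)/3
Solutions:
 g(a) = C1 + C2*erf(sqrt(15)*a/3)


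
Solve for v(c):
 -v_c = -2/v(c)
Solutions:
 v(c) = -sqrt(C1 + 4*c)
 v(c) = sqrt(C1 + 4*c)


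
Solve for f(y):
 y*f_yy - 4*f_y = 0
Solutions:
 f(y) = C1 + C2*y^5


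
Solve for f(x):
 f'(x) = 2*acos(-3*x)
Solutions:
 f(x) = C1 + 2*x*acos(-3*x) + 2*sqrt(1 - 9*x^2)/3


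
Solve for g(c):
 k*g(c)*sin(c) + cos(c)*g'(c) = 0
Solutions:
 g(c) = C1*exp(k*log(cos(c)))


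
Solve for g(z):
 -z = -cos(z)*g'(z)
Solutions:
 g(z) = C1 + Integral(z/cos(z), z)


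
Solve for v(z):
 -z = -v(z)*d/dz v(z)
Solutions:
 v(z) = -sqrt(C1 + z^2)
 v(z) = sqrt(C1 + z^2)


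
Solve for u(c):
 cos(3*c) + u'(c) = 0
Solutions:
 u(c) = C1 - sin(3*c)/3


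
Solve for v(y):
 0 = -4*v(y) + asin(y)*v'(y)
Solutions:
 v(y) = C1*exp(4*Integral(1/asin(y), y))


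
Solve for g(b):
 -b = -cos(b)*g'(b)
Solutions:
 g(b) = C1 + Integral(b/cos(b), b)


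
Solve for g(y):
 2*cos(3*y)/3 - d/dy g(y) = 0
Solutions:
 g(y) = C1 + 2*sin(3*y)/9


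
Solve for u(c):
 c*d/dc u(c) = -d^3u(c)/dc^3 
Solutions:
 u(c) = C1 + Integral(C2*airyai(-c) + C3*airybi(-c), c)


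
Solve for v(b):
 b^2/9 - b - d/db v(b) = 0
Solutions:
 v(b) = C1 + b^3/27 - b^2/2


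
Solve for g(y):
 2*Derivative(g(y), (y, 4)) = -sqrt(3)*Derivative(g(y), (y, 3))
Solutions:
 g(y) = C1 + C2*y + C3*y^2 + C4*exp(-sqrt(3)*y/2)


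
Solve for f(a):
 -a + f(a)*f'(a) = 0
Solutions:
 f(a) = -sqrt(C1 + a^2)
 f(a) = sqrt(C1 + a^2)


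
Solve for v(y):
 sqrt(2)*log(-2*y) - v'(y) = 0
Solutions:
 v(y) = C1 + sqrt(2)*y*log(-y) + sqrt(2)*y*(-1 + log(2))


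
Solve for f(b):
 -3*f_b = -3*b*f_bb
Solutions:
 f(b) = C1 + C2*b^2


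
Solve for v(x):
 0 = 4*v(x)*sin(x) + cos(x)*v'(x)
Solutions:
 v(x) = C1*cos(x)^4


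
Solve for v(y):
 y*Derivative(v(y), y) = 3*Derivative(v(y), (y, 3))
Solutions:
 v(y) = C1 + Integral(C2*airyai(3^(2/3)*y/3) + C3*airybi(3^(2/3)*y/3), y)


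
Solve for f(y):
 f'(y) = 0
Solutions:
 f(y) = C1


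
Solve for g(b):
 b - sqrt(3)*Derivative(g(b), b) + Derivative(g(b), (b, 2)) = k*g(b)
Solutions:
 g(b) = C1*exp(b*(-sqrt(4*k + 3) + sqrt(3))/2) + C2*exp(b*(sqrt(4*k + 3) + sqrt(3))/2) + b/k - sqrt(3)/k^2


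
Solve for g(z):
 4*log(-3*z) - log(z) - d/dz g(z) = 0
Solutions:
 g(z) = C1 + 3*z*log(z) + z*(-3 + 4*log(3) + 4*I*pi)


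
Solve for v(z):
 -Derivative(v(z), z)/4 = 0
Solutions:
 v(z) = C1


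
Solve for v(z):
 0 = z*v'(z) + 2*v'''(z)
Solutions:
 v(z) = C1 + Integral(C2*airyai(-2^(2/3)*z/2) + C3*airybi(-2^(2/3)*z/2), z)


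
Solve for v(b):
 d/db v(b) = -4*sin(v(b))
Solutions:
 v(b) = -acos((-C1 - exp(8*b))/(C1 - exp(8*b))) + 2*pi
 v(b) = acos((-C1 - exp(8*b))/(C1 - exp(8*b)))


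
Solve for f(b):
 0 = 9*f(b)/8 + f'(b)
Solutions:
 f(b) = C1*exp(-9*b/8)


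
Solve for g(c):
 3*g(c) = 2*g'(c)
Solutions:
 g(c) = C1*exp(3*c/2)


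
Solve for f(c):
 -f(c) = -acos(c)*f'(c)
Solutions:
 f(c) = C1*exp(Integral(1/acos(c), c))


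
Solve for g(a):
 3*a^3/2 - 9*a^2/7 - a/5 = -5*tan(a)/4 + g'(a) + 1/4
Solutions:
 g(a) = C1 + 3*a^4/8 - 3*a^3/7 - a^2/10 - a/4 - 5*log(cos(a))/4


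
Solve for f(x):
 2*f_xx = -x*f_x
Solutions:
 f(x) = C1 + C2*erf(x/2)


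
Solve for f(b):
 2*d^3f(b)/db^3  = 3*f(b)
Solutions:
 f(b) = C3*exp(2^(2/3)*3^(1/3)*b/2) + (C1*sin(2^(2/3)*3^(5/6)*b/4) + C2*cos(2^(2/3)*3^(5/6)*b/4))*exp(-2^(2/3)*3^(1/3)*b/4)


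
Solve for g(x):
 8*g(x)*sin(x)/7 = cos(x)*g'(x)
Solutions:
 g(x) = C1/cos(x)^(8/7)


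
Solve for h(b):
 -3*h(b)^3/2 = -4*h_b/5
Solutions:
 h(b) = -2*sqrt(-1/(C1 + 15*b))
 h(b) = 2*sqrt(-1/(C1 + 15*b))


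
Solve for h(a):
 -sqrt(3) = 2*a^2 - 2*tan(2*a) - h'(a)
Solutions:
 h(a) = C1 + 2*a^3/3 + sqrt(3)*a + log(cos(2*a))


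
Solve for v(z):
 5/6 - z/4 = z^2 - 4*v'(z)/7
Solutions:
 v(z) = C1 + 7*z^3/12 + 7*z^2/32 - 35*z/24


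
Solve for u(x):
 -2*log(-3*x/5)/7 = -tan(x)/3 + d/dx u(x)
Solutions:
 u(x) = C1 - 2*x*log(-x)/7 - 2*x*log(3)/7 + 2*x/7 + 2*x*log(5)/7 - log(cos(x))/3


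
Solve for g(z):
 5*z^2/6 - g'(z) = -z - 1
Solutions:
 g(z) = C1 + 5*z^3/18 + z^2/2 + z


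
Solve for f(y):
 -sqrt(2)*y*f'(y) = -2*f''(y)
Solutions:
 f(y) = C1 + C2*erfi(2^(1/4)*y/2)


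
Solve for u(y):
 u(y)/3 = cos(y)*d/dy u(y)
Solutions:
 u(y) = C1*(sin(y) + 1)^(1/6)/(sin(y) - 1)^(1/6)


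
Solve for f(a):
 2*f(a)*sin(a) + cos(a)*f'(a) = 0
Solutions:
 f(a) = C1*cos(a)^2


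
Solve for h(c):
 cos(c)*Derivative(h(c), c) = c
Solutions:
 h(c) = C1 + Integral(c/cos(c), c)


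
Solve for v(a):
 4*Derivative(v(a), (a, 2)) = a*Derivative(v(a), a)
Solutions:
 v(a) = C1 + C2*erfi(sqrt(2)*a/4)


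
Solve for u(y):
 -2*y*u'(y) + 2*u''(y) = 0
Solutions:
 u(y) = C1 + C2*erfi(sqrt(2)*y/2)


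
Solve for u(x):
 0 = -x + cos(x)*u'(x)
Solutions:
 u(x) = C1 + Integral(x/cos(x), x)


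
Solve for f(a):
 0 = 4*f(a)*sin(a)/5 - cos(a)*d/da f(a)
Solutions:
 f(a) = C1/cos(a)^(4/5)


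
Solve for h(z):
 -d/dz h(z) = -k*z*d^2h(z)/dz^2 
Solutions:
 h(z) = C1 + z^(((re(k) + 1)*re(k) + im(k)^2)/(re(k)^2 + im(k)^2))*(C2*sin(log(z)*Abs(im(k))/(re(k)^2 + im(k)^2)) + C3*cos(log(z)*im(k)/(re(k)^2 + im(k)^2)))


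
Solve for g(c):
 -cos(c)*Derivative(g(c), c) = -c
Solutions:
 g(c) = C1 + Integral(c/cos(c), c)


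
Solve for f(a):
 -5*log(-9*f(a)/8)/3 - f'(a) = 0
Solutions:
 3*Integral(1/(log(-_y) - 3*log(2) + 2*log(3)), (_y, f(a)))/5 = C1 - a


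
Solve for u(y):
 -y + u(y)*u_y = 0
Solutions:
 u(y) = -sqrt(C1 + y^2)
 u(y) = sqrt(C1 + y^2)


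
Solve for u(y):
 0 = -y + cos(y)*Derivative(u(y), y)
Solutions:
 u(y) = C1 + Integral(y/cos(y), y)


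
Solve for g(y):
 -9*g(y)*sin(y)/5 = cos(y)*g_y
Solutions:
 g(y) = C1*cos(y)^(9/5)


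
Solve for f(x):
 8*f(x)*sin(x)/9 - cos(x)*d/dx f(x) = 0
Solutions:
 f(x) = C1/cos(x)^(8/9)


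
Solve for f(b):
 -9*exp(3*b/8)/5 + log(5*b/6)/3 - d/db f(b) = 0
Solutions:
 f(b) = C1 + b*log(b)/3 + b*(-log(6) - 1 + log(5))/3 - 24*exp(3*b/8)/5


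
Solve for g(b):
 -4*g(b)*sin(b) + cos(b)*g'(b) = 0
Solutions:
 g(b) = C1/cos(b)^4


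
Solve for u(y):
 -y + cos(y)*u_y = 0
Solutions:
 u(y) = C1 + Integral(y/cos(y), y)


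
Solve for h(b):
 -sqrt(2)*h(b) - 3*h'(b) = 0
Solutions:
 h(b) = C1*exp(-sqrt(2)*b/3)


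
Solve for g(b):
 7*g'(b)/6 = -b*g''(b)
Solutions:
 g(b) = C1 + C2/b^(1/6)


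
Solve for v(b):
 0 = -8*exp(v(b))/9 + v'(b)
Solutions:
 v(b) = log(-1/(C1 + 8*b)) + 2*log(3)


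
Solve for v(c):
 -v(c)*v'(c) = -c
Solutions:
 v(c) = -sqrt(C1 + c^2)
 v(c) = sqrt(C1 + c^2)


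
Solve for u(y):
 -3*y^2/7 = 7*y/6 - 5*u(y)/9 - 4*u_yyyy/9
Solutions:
 u(y) = 27*y^2/35 + 21*y/10 + (C1*sin(5^(1/4)*y/2) + C2*cos(5^(1/4)*y/2))*exp(-5^(1/4)*y/2) + (C3*sin(5^(1/4)*y/2) + C4*cos(5^(1/4)*y/2))*exp(5^(1/4)*y/2)


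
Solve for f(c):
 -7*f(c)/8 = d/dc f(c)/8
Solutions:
 f(c) = C1*exp(-7*c)


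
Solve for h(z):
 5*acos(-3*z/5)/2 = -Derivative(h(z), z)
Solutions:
 h(z) = C1 - 5*z*acos(-3*z/5)/2 - 5*sqrt(25 - 9*z^2)/6


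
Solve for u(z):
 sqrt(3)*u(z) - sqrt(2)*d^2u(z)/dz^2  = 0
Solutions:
 u(z) = C1*exp(-2^(3/4)*3^(1/4)*z/2) + C2*exp(2^(3/4)*3^(1/4)*z/2)


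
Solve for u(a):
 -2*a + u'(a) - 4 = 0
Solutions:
 u(a) = C1 + a^2 + 4*a


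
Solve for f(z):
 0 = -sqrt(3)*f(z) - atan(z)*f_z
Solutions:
 f(z) = C1*exp(-sqrt(3)*Integral(1/atan(z), z))


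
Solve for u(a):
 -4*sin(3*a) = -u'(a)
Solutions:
 u(a) = C1 - 4*cos(3*a)/3


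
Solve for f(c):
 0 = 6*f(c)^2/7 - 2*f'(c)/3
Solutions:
 f(c) = -7/(C1 + 9*c)


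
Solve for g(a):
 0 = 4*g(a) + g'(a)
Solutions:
 g(a) = C1*exp(-4*a)


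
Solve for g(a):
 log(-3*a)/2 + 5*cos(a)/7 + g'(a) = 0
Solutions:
 g(a) = C1 - a*log(-a)/2 - a*log(3)/2 + a/2 - 5*sin(a)/7


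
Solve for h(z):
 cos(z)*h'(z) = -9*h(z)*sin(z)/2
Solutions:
 h(z) = C1*cos(z)^(9/2)


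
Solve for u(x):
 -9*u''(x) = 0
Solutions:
 u(x) = C1 + C2*x


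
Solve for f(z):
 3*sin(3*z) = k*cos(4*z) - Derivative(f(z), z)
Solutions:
 f(z) = C1 + k*sin(4*z)/4 + cos(3*z)


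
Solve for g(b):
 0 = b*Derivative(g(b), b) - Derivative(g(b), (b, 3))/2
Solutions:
 g(b) = C1 + Integral(C2*airyai(2^(1/3)*b) + C3*airybi(2^(1/3)*b), b)


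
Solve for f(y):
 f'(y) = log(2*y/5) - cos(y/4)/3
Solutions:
 f(y) = C1 + y*log(y) - y*log(5) - y + y*log(2) - 4*sin(y/4)/3


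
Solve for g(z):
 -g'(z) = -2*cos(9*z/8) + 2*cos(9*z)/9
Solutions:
 g(z) = C1 + 16*sin(9*z/8)/9 - 2*sin(9*z)/81


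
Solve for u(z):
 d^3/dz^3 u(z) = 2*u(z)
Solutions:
 u(z) = C3*exp(2^(1/3)*z) + (C1*sin(2^(1/3)*sqrt(3)*z/2) + C2*cos(2^(1/3)*sqrt(3)*z/2))*exp(-2^(1/3)*z/2)


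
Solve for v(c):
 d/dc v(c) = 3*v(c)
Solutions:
 v(c) = C1*exp(3*c)


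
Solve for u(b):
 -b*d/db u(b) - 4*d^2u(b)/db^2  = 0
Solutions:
 u(b) = C1 + C2*erf(sqrt(2)*b/4)


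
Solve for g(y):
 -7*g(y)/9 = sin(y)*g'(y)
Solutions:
 g(y) = C1*(cos(y) + 1)^(7/18)/(cos(y) - 1)^(7/18)


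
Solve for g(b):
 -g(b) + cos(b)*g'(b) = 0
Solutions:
 g(b) = C1*sqrt(sin(b) + 1)/sqrt(sin(b) - 1)


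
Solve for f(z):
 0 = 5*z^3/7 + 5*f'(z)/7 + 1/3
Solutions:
 f(z) = C1 - z^4/4 - 7*z/15


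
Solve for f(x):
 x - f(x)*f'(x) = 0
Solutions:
 f(x) = -sqrt(C1 + x^2)
 f(x) = sqrt(C1 + x^2)


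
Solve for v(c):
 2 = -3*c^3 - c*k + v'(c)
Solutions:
 v(c) = C1 + 3*c^4/4 + c^2*k/2 + 2*c


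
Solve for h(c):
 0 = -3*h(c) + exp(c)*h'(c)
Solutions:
 h(c) = C1*exp(-3*exp(-c))


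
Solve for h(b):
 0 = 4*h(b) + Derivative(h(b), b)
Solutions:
 h(b) = C1*exp(-4*b)


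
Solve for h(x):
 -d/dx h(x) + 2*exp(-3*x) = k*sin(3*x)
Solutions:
 h(x) = C1 + k*cos(3*x)/3 - 2*exp(-3*x)/3


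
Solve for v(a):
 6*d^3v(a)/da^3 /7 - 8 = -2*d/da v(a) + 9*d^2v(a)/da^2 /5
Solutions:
 v(a) = C1 + 4*a + (C2*sin(sqrt(4431)*a/60) + C3*cos(sqrt(4431)*a/60))*exp(21*a/20)


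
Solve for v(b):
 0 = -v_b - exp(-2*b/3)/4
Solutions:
 v(b) = C1 + 3*exp(-2*b/3)/8


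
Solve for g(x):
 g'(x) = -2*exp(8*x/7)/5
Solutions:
 g(x) = C1 - 7*exp(8*x/7)/20


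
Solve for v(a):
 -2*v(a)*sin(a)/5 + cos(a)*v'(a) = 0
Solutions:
 v(a) = C1/cos(a)^(2/5)


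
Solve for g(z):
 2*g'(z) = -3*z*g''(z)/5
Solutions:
 g(z) = C1 + C2/z^(7/3)


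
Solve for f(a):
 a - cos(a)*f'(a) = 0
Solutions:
 f(a) = C1 + Integral(a/cos(a), a)


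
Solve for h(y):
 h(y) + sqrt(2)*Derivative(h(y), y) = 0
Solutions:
 h(y) = C1*exp(-sqrt(2)*y/2)


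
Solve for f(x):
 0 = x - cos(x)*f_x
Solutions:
 f(x) = C1 + Integral(x/cos(x), x)


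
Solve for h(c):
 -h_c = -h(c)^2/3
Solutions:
 h(c) = -3/(C1 + c)


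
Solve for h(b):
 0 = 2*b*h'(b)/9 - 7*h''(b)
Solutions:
 h(b) = C1 + C2*erfi(sqrt(7)*b/21)


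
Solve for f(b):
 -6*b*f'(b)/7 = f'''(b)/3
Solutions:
 f(b) = C1 + Integral(C2*airyai(-18^(1/3)*7^(2/3)*b/7) + C3*airybi(-18^(1/3)*7^(2/3)*b/7), b)


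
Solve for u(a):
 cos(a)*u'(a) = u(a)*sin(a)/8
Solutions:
 u(a) = C1/cos(a)^(1/8)


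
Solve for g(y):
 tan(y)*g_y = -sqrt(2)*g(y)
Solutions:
 g(y) = C1/sin(y)^(sqrt(2))


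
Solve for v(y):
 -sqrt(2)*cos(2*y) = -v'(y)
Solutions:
 v(y) = C1 + sqrt(2)*sin(2*y)/2


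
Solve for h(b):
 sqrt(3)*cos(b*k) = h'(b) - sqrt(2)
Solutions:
 h(b) = C1 + sqrt(2)*b + sqrt(3)*sin(b*k)/k


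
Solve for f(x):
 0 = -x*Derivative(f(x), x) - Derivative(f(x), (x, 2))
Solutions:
 f(x) = C1 + C2*erf(sqrt(2)*x/2)


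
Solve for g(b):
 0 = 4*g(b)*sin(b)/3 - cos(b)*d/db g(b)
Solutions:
 g(b) = C1/cos(b)^(4/3)


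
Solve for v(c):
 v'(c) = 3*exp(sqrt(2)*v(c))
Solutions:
 v(c) = sqrt(2)*(2*log(-1/(C1 + 3*c)) - log(2))/4


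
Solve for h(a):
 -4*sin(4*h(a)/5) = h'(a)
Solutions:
 4*a + 5*log(cos(4*h(a)/5) - 1)/8 - 5*log(cos(4*h(a)/5) + 1)/8 = C1


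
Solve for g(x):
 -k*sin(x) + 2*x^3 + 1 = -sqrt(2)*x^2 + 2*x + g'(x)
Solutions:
 g(x) = C1 + k*cos(x) + x^4/2 + sqrt(2)*x^3/3 - x^2 + x


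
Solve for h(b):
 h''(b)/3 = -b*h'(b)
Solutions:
 h(b) = C1 + C2*erf(sqrt(6)*b/2)


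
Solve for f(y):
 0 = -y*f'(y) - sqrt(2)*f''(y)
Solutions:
 f(y) = C1 + C2*erf(2^(1/4)*y/2)


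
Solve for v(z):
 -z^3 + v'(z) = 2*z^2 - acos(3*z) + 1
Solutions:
 v(z) = C1 + z^4/4 + 2*z^3/3 - z*acos(3*z) + z + sqrt(1 - 9*z^2)/3


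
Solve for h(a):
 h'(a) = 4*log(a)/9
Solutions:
 h(a) = C1 + 4*a*log(a)/9 - 4*a/9


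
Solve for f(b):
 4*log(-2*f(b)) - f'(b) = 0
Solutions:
 -Integral(1/(log(-_y) + log(2)), (_y, f(b)))/4 = C1 - b


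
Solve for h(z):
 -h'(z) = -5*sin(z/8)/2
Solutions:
 h(z) = C1 - 20*cos(z/8)


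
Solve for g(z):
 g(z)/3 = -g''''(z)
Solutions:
 g(z) = (C1*sin(sqrt(2)*3^(3/4)*z/6) + C2*cos(sqrt(2)*3^(3/4)*z/6))*exp(-sqrt(2)*3^(3/4)*z/6) + (C3*sin(sqrt(2)*3^(3/4)*z/6) + C4*cos(sqrt(2)*3^(3/4)*z/6))*exp(sqrt(2)*3^(3/4)*z/6)


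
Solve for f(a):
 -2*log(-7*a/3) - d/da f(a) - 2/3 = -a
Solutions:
 f(a) = C1 + a^2/2 - 2*a*log(-a) + a*(-2*log(7) + 4/3 + 2*log(3))


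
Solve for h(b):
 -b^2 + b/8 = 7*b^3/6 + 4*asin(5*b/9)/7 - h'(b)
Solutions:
 h(b) = C1 + 7*b^4/24 + b^3/3 - b^2/16 + 4*b*asin(5*b/9)/7 + 4*sqrt(81 - 25*b^2)/35


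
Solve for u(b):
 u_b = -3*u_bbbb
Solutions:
 u(b) = C1 + C4*exp(-3^(2/3)*b/3) + (C2*sin(3^(1/6)*b/2) + C3*cos(3^(1/6)*b/2))*exp(3^(2/3)*b/6)


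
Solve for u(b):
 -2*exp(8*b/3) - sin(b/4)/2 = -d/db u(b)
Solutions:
 u(b) = C1 + 3*exp(8*b/3)/4 - 2*cos(b/4)


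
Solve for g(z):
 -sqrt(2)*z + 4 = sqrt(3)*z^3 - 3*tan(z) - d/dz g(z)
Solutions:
 g(z) = C1 + sqrt(3)*z^4/4 + sqrt(2)*z^2/2 - 4*z + 3*log(cos(z))


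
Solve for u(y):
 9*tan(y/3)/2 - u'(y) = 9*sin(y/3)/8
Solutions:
 u(y) = C1 - 27*log(cos(y/3))/2 + 27*cos(y/3)/8


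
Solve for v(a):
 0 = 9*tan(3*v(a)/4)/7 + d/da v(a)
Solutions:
 v(a) = -4*asin(C1*exp(-27*a/28))/3 + 4*pi/3
 v(a) = 4*asin(C1*exp(-27*a/28))/3


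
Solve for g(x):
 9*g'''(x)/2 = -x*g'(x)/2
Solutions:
 g(x) = C1 + Integral(C2*airyai(-3^(1/3)*x/3) + C3*airybi(-3^(1/3)*x/3), x)


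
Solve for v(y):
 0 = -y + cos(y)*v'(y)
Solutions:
 v(y) = C1 + Integral(y/cos(y), y)


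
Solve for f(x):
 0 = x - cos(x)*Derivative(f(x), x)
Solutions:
 f(x) = C1 + Integral(x/cos(x), x)


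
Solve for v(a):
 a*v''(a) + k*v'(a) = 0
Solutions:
 v(a) = C1 + a^(1 - re(k))*(C2*sin(log(a)*Abs(im(k))) + C3*cos(log(a)*im(k)))


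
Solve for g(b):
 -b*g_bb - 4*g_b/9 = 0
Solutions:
 g(b) = C1 + C2*b^(5/9)


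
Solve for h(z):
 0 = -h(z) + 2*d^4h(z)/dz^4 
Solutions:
 h(z) = C1*exp(-2^(3/4)*z/2) + C2*exp(2^(3/4)*z/2) + C3*sin(2^(3/4)*z/2) + C4*cos(2^(3/4)*z/2)


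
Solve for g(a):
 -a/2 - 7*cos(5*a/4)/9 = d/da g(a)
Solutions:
 g(a) = C1 - a^2/4 - 28*sin(5*a/4)/45


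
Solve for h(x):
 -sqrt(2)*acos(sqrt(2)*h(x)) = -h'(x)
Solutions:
 Integral(1/acos(sqrt(2)*_y), (_y, h(x))) = C1 + sqrt(2)*x


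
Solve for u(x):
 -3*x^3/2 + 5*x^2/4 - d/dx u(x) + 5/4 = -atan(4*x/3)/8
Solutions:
 u(x) = C1 - 3*x^4/8 + 5*x^3/12 + x*atan(4*x/3)/8 + 5*x/4 - 3*log(16*x^2 + 9)/64


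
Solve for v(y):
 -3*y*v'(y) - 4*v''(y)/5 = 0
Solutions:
 v(y) = C1 + C2*erf(sqrt(30)*y/4)


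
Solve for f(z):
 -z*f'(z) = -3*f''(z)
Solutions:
 f(z) = C1 + C2*erfi(sqrt(6)*z/6)


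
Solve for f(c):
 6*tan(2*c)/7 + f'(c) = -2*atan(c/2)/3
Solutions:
 f(c) = C1 - 2*c*atan(c/2)/3 + 2*log(c^2 + 4)/3 + 3*log(cos(2*c))/7


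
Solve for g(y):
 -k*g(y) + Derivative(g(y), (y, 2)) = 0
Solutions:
 g(y) = C1*exp(-sqrt(k)*y) + C2*exp(sqrt(k)*y)


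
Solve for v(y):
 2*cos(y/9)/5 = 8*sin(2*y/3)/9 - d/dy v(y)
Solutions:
 v(y) = C1 - 18*sin(y/9)/5 - 4*cos(2*y/3)/3


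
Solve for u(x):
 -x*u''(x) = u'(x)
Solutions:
 u(x) = C1 + C2*log(x)


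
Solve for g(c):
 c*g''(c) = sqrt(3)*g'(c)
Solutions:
 g(c) = C1 + C2*c^(1 + sqrt(3))


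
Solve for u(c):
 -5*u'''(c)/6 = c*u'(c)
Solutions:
 u(c) = C1 + Integral(C2*airyai(-5^(2/3)*6^(1/3)*c/5) + C3*airybi(-5^(2/3)*6^(1/3)*c/5), c)


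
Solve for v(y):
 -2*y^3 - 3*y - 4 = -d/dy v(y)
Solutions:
 v(y) = C1 + y^4/2 + 3*y^2/2 + 4*y


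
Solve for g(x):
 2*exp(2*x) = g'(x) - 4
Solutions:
 g(x) = C1 + 4*x + exp(2*x)


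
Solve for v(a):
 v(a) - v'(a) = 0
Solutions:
 v(a) = C1*exp(a)


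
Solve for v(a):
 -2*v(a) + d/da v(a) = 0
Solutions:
 v(a) = C1*exp(2*a)


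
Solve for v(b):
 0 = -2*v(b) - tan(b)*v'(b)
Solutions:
 v(b) = C1/sin(b)^2


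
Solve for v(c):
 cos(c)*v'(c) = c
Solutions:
 v(c) = C1 + Integral(c/cos(c), c)


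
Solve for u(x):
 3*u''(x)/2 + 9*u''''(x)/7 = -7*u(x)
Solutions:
 u(x) = (C1*sin(sqrt(21)*x*cos(atan(sqrt(15))/2)/3) + C2*cos(sqrt(21)*x*cos(atan(sqrt(15))/2)/3))*exp(-sqrt(21)*x*sin(atan(sqrt(15))/2)/3) + (C3*sin(sqrt(21)*x*cos(atan(sqrt(15))/2)/3) + C4*cos(sqrt(21)*x*cos(atan(sqrt(15))/2)/3))*exp(sqrt(21)*x*sin(atan(sqrt(15))/2)/3)


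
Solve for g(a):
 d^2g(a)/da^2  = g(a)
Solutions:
 g(a) = C1*exp(-a) + C2*exp(a)


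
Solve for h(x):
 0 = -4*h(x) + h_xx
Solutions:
 h(x) = C1*exp(-2*x) + C2*exp(2*x)


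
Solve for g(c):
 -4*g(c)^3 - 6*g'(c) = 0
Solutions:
 g(c) = -sqrt(6)*sqrt(-1/(C1 - 2*c))/2
 g(c) = sqrt(6)*sqrt(-1/(C1 - 2*c))/2


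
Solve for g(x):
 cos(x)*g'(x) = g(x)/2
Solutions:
 g(x) = C1*(sin(x) + 1)^(1/4)/(sin(x) - 1)^(1/4)


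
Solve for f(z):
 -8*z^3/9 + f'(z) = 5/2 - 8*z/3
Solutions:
 f(z) = C1 + 2*z^4/9 - 4*z^2/3 + 5*z/2


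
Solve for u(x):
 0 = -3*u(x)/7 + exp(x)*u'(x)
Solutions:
 u(x) = C1*exp(-3*exp(-x)/7)


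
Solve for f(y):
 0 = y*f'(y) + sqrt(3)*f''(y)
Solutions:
 f(y) = C1 + C2*erf(sqrt(2)*3^(3/4)*y/6)


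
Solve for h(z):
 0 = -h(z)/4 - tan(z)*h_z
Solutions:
 h(z) = C1/sin(z)^(1/4)


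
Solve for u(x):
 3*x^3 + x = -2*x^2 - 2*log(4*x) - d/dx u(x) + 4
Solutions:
 u(x) = C1 - 3*x^4/4 - 2*x^3/3 - x^2/2 - 2*x*log(x) - 4*x*log(2) + 6*x


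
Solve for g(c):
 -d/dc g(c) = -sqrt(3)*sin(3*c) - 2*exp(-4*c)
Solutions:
 g(c) = C1 - sqrt(3)*cos(3*c)/3 - exp(-4*c)/2


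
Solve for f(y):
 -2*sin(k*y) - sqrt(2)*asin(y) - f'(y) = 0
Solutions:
 f(y) = C1 - sqrt(2)*(y*asin(y) + sqrt(1 - y^2)) - 2*Piecewise((-cos(k*y)/k, Ne(k, 0)), (0, True))


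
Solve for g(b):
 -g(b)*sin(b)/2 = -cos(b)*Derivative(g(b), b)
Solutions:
 g(b) = C1/sqrt(cos(b))


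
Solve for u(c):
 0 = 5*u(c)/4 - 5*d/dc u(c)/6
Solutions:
 u(c) = C1*exp(3*c/2)


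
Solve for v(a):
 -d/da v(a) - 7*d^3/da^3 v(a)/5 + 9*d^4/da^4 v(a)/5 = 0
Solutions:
 v(a) = C1 + C2*exp(a*(-2^(2/3)*(27*sqrt(184605) + 11621)^(1/3) - 98*2^(1/3)/(27*sqrt(184605) + 11621)^(1/3) + 28)/108)*sin(2^(1/3)*sqrt(3)*a*(-2^(1/3)*(27*sqrt(184605) + 11621)^(1/3) + 98/(27*sqrt(184605) + 11621)^(1/3))/108) + C3*exp(a*(-2^(2/3)*(27*sqrt(184605) + 11621)^(1/3) - 98*2^(1/3)/(27*sqrt(184605) + 11621)^(1/3) + 28)/108)*cos(2^(1/3)*sqrt(3)*a*(-2^(1/3)*(27*sqrt(184605) + 11621)^(1/3) + 98/(27*sqrt(184605) + 11621)^(1/3))/108) + C4*exp(a*(98*2^(1/3)/(27*sqrt(184605) + 11621)^(1/3) + 14 + 2^(2/3)*(27*sqrt(184605) + 11621)^(1/3))/54)


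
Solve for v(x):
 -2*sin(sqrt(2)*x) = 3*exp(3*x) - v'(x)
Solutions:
 v(x) = C1 + exp(3*x) - sqrt(2)*cos(sqrt(2)*x)


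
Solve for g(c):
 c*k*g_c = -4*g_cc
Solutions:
 g(c) = Piecewise((-sqrt(2)*sqrt(pi)*C1*erf(sqrt(2)*c*sqrt(k)/4)/sqrt(k) - C2, (k > 0) | (k < 0)), (-C1*c - C2, True))


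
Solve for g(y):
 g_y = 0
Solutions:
 g(y) = C1


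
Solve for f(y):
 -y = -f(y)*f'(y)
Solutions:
 f(y) = -sqrt(C1 + y^2)
 f(y) = sqrt(C1 + y^2)


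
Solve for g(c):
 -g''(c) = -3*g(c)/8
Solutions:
 g(c) = C1*exp(-sqrt(6)*c/4) + C2*exp(sqrt(6)*c/4)


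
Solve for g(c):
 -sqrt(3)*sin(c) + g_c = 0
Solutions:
 g(c) = C1 - sqrt(3)*cos(c)


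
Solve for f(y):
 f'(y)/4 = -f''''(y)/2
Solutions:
 f(y) = C1 + C4*exp(-2^(2/3)*y/2) + (C2*sin(2^(2/3)*sqrt(3)*y/4) + C3*cos(2^(2/3)*sqrt(3)*y/4))*exp(2^(2/3)*y/4)


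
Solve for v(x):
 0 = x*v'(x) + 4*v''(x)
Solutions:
 v(x) = C1 + C2*erf(sqrt(2)*x/4)


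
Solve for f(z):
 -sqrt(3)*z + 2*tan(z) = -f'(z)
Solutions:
 f(z) = C1 + sqrt(3)*z^2/2 + 2*log(cos(z))


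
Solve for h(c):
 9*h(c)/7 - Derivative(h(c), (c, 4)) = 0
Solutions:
 h(c) = C1*exp(-sqrt(3)*7^(3/4)*c/7) + C2*exp(sqrt(3)*7^(3/4)*c/7) + C3*sin(sqrt(3)*7^(3/4)*c/7) + C4*cos(sqrt(3)*7^(3/4)*c/7)


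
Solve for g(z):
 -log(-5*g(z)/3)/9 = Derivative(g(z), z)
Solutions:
 9*Integral(1/(log(-_y) - log(3) + log(5)), (_y, g(z))) = C1 - z


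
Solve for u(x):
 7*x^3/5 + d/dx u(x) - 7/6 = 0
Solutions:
 u(x) = C1 - 7*x^4/20 + 7*x/6


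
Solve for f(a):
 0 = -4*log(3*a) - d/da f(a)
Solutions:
 f(a) = C1 - 4*a*log(a) - a*log(81) + 4*a


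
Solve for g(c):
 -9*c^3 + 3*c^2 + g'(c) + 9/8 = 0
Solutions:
 g(c) = C1 + 9*c^4/4 - c^3 - 9*c/8


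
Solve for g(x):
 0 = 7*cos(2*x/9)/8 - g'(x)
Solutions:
 g(x) = C1 + 63*sin(2*x/9)/16


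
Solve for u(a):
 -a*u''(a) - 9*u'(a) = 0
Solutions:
 u(a) = C1 + C2/a^8


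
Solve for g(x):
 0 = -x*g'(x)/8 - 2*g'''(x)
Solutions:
 g(x) = C1 + Integral(C2*airyai(-2^(2/3)*x/4) + C3*airybi(-2^(2/3)*x/4), x)


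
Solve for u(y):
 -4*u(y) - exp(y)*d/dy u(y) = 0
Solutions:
 u(y) = C1*exp(4*exp(-y))


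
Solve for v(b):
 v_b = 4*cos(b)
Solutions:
 v(b) = C1 + 4*sin(b)


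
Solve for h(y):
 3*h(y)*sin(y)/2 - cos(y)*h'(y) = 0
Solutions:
 h(y) = C1/cos(y)^(3/2)


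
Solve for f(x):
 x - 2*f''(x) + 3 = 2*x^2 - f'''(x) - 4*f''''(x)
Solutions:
 f(x) = C1 + C2*x + C3*exp(x*(-1 + sqrt(33))/8) + C4*exp(-x*(1 + sqrt(33))/8) - x^4/12 - x^3/12 - 11*x^2/8


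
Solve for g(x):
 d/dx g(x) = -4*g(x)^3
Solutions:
 g(x) = -sqrt(2)*sqrt(-1/(C1 - 4*x))/2
 g(x) = sqrt(2)*sqrt(-1/(C1 - 4*x))/2


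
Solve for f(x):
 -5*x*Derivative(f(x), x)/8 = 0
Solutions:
 f(x) = C1


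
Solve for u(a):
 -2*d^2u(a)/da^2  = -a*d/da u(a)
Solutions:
 u(a) = C1 + C2*erfi(a/2)


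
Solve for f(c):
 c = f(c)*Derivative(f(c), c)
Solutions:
 f(c) = -sqrt(C1 + c^2)
 f(c) = sqrt(C1 + c^2)


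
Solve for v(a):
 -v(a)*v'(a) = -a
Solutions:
 v(a) = -sqrt(C1 + a^2)
 v(a) = sqrt(C1 + a^2)


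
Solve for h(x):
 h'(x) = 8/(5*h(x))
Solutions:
 h(x) = -sqrt(C1 + 80*x)/5
 h(x) = sqrt(C1 + 80*x)/5


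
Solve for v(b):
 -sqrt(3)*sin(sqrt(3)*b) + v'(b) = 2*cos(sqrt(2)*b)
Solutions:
 v(b) = C1 + sqrt(2)*sin(sqrt(2)*b) - cos(sqrt(3)*b)


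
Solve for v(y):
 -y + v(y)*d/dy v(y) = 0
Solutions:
 v(y) = -sqrt(C1 + y^2)
 v(y) = sqrt(C1 + y^2)


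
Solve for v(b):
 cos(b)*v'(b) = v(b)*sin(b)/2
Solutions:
 v(b) = C1/sqrt(cos(b))


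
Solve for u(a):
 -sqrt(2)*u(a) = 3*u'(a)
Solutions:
 u(a) = C1*exp(-sqrt(2)*a/3)


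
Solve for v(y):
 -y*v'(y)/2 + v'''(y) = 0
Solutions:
 v(y) = C1 + Integral(C2*airyai(2^(2/3)*y/2) + C3*airybi(2^(2/3)*y/2), y)


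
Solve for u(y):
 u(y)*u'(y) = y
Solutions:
 u(y) = -sqrt(C1 + y^2)
 u(y) = sqrt(C1 + y^2)


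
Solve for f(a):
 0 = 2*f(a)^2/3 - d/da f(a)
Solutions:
 f(a) = -3/(C1 + 2*a)


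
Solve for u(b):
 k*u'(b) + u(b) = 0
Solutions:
 u(b) = C1*exp(-b/k)


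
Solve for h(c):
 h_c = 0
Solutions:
 h(c) = C1


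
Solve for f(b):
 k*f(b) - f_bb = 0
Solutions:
 f(b) = C1*exp(-b*sqrt(k)) + C2*exp(b*sqrt(k))


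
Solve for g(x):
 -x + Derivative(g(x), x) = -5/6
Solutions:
 g(x) = C1 + x^2/2 - 5*x/6


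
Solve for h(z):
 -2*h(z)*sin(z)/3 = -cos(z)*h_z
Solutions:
 h(z) = C1/cos(z)^(2/3)


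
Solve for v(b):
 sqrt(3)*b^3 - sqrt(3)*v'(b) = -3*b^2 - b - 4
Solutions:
 v(b) = C1 + b^4/4 + sqrt(3)*b^3/3 + sqrt(3)*b^2/6 + 4*sqrt(3)*b/3


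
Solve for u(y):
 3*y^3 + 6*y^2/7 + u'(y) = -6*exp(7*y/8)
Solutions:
 u(y) = C1 - 3*y^4/4 - 2*y^3/7 - 48*exp(7*y/8)/7


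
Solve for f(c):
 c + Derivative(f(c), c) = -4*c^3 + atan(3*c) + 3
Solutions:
 f(c) = C1 - c^4 - c^2/2 + c*atan(3*c) + 3*c - log(9*c^2 + 1)/6


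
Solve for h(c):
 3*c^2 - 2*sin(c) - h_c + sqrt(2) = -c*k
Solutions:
 h(c) = C1 + c^3 + c^2*k/2 + sqrt(2)*c + 2*cos(c)


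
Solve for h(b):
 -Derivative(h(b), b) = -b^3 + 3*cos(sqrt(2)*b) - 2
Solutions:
 h(b) = C1 + b^4/4 + 2*b - 3*sqrt(2)*sin(sqrt(2)*b)/2


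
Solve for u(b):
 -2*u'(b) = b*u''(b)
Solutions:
 u(b) = C1 + C2/b


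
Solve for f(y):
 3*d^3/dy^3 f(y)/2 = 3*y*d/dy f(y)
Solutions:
 f(y) = C1 + Integral(C2*airyai(2^(1/3)*y) + C3*airybi(2^(1/3)*y), y)


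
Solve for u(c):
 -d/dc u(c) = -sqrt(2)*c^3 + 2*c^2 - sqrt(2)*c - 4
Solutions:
 u(c) = C1 + sqrt(2)*c^4/4 - 2*c^3/3 + sqrt(2)*c^2/2 + 4*c


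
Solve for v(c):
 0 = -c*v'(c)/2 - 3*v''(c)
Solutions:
 v(c) = C1 + C2*erf(sqrt(3)*c/6)


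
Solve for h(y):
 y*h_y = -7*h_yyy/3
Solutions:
 h(y) = C1 + Integral(C2*airyai(-3^(1/3)*7^(2/3)*y/7) + C3*airybi(-3^(1/3)*7^(2/3)*y/7), y)


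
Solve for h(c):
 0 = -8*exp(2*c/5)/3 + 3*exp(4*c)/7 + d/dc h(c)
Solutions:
 h(c) = C1 + 20*exp(2*c/5)/3 - 3*exp(4*c)/28


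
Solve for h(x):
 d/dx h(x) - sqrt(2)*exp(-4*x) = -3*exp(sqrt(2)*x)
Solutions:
 h(x) = C1 - 3*sqrt(2)*exp(sqrt(2)*x)/2 - sqrt(2)*exp(-4*x)/4


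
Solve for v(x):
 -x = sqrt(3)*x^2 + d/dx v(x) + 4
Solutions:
 v(x) = C1 - sqrt(3)*x^3/3 - x^2/2 - 4*x


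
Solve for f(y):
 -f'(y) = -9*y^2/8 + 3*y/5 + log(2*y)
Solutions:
 f(y) = C1 + 3*y^3/8 - 3*y^2/10 - y*log(y) - y*log(2) + y


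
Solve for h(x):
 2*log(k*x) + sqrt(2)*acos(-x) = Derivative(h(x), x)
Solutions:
 h(x) = C1 + 2*x*log(k*x) - 2*x + sqrt(2)*(x*acos(-x) + sqrt(1 - x^2))


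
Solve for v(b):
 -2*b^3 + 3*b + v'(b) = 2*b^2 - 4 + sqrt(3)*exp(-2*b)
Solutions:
 v(b) = C1 + b^4/2 + 2*b^3/3 - 3*b^2/2 - 4*b - sqrt(3)*exp(-2*b)/2


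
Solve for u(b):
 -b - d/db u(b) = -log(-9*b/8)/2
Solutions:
 u(b) = C1 - b^2/2 + b*log(-b)/2 + b*(-3*log(2)/2 - 1/2 + log(3))


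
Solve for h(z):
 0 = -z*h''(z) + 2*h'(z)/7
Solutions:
 h(z) = C1 + C2*z^(9/7)


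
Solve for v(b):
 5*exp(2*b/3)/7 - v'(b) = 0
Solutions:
 v(b) = C1 + 15*exp(2*b/3)/14


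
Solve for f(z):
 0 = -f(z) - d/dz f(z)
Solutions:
 f(z) = C1*exp(-z)


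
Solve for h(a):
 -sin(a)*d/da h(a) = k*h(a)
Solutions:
 h(a) = C1*exp(k*(-log(cos(a) - 1) + log(cos(a) + 1))/2)


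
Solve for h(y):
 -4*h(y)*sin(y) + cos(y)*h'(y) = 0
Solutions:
 h(y) = C1/cos(y)^4


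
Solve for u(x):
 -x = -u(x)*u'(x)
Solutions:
 u(x) = -sqrt(C1 + x^2)
 u(x) = sqrt(C1 + x^2)


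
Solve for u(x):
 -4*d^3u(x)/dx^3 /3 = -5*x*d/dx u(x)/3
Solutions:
 u(x) = C1 + Integral(C2*airyai(10^(1/3)*x/2) + C3*airybi(10^(1/3)*x/2), x)


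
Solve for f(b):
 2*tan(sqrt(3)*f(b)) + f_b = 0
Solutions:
 f(b) = sqrt(3)*(pi - asin(C1*exp(-2*sqrt(3)*b)))/3
 f(b) = sqrt(3)*asin(C1*exp(-2*sqrt(3)*b))/3


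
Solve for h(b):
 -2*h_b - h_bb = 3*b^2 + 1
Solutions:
 h(b) = C1 + C2*exp(-2*b) - b^3/2 + 3*b^2/4 - 5*b/4


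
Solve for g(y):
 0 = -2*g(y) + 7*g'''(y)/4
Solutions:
 g(y) = C3*exp(2*7^(2/3)*y/7) + (C1*sin(sqrt(3)*7^(2/3)*y/7) + C2*cos(sqrt(3)*7^(2/3)*y/7))*exp(-7^(2/3)*y/7)


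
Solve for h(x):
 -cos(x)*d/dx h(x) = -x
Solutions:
 h(x) = C1 + Integral(x/cos(x), x)


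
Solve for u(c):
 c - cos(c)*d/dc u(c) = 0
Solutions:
 u(c) = C1 + Integral(c/cos(c), c)


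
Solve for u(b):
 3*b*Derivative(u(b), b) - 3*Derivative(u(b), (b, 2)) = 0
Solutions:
 u(b) = C1 + C2*erfi(sqrt(2)*b/2)


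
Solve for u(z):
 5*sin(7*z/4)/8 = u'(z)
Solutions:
 u(z) = C1 - 5*cos(7*z/4)/14


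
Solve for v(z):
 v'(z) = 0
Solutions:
 v(z) = C1


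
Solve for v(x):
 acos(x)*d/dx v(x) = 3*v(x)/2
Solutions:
 v(x) = C1*exp(3*Integral(1/acos(x), x)/2)


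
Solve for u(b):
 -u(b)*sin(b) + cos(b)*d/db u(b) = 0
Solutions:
 u(b) = C1/cos(b)


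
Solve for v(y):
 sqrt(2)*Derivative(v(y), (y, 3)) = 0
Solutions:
 v(y) = C1 + C2*y + C3*y^2


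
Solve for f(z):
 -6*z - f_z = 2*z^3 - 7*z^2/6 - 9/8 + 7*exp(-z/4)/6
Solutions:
 f(z) = C1 - z^4/2 + 7*z^3/18 - 3*z^2 + 9*z/8 + 14*exp(-z/4)/3


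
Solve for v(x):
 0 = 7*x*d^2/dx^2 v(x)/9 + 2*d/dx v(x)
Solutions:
 v(x) = C1 + C2/x^(11/7)


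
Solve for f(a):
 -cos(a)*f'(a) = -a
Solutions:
 f(a) = C1 + Integral(a/cos(a), a)


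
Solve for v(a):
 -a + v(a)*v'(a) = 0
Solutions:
 v(a) = -sqrt(C1 + a^2)
 v(a) = sqrt(C1 + a^2)


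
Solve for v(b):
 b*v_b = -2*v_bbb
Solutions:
 v(b) = C1 + Integral(C2*airyai(-2^(2/3)*b/2) + C3*airybi(-2^(2/3)*b/2), b)


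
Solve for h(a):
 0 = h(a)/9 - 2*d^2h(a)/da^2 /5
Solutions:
 h(a) = C1*exp(-sqrt(10)*a/6) + C2*exp(sqrt(10)*a/6)


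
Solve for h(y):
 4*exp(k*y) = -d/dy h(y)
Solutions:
 h(y) = C1 - 4*exp(k*y)/k


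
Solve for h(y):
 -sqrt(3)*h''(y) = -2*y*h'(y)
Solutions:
 h(y) = C1 + C2*erfi(3^(3/4)*y/3)


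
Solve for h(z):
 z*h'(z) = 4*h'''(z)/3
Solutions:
 h(z) = C1 + Integral(C2*airyai(6^(1/3)*z/2) + C3*airybi(6^(1/3)*z/2), z)


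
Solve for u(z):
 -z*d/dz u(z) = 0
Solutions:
 u(z) = C1


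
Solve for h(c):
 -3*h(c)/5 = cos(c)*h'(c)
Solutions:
 h(c) = C1*(sin(c) - 1)^(3/10)/(sin(c) + 1)^(3/10)


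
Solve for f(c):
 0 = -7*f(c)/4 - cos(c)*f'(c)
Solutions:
 f(c) = C1*(sin(c) - 1)^(7/8)/(sin(c) + 1)^(7/8)


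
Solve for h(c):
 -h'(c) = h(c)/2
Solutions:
 h(c) = C1*exp(-c/2)


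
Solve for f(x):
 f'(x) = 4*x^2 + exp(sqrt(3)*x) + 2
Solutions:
 f(x) = C1 + 4*x^3/3 + 2*x + sqrt(3)*exp(sqrt(3)*x)/3


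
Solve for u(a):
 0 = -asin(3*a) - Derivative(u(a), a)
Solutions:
 u(a) = C1 - a*asin(3*a) - sqrt(1 - 9*a^2)/3


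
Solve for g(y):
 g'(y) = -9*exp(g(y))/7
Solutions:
 g(y) = log(1/(C1 + 9*y)) + log(7)


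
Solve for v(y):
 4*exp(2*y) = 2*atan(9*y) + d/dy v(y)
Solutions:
 v(y) = C1 - 2*y*atan(9*y) + 2*exp(2*y) + log(81*y^2 + 1)/9


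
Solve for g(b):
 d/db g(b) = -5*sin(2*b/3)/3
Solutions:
 g(b) = C1 + 5*cos(2*b/3)/2


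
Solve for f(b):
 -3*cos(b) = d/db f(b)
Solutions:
 f(b) = C1 - 3*sin(b)


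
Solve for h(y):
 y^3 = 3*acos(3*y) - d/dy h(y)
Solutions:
 h(y) = C1 - y^4/4 + 3*y*acos(3*y) - sqrt(1 - 9*y^2)


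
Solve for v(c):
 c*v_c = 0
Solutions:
 v(c) = C1


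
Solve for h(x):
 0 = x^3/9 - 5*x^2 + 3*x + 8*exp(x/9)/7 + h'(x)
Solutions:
 h(x) = C1 - x^4/36 + 5*x^3/3 - 3*x^2/2 - 72*exp(x/9)/7


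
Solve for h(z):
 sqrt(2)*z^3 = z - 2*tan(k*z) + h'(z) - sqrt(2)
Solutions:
 h(z) = C1 + sqrt(2)*z^4/4 - z^2/2 + sqrt(2)*z + 2*Piecewise((-log(cos(k*z))/k, Ne(k, 0)), (0, True))


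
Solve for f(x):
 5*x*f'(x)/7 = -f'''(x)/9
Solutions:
 f(x) = C1 + Integral(C2*airyai(-45^(1/3)*7^(2/3)*x/7) + C3*airybi(-45^(1/3)*7^(2/3)*x/7), x)


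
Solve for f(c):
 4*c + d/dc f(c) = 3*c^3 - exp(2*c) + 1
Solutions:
 f(c) = C1 + 3*c^4/4 - 2*c^2 + c - exp(2*c)/2


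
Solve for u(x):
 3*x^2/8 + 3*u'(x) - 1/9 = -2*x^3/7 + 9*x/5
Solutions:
 u(x) = C1 - x^4/42 - x^3/24 + 3*x^2/10 + x/27


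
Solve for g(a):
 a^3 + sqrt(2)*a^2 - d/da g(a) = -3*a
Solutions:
 g(a) = C1 + a^4/4 + sqrt(2)*a^3/3 + 3*a^2/2


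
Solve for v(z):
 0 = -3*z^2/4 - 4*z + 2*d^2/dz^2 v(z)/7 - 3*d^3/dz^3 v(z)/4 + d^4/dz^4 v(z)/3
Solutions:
 v(z) = C1 + C2*z + C3*exp(z*(63 - sqrt(1281))/56) + C4*exp(z*(sqrt(1281) + 63)/56) + 7*z^4/32 + 889*z^3/192 + 17101*z^2/512


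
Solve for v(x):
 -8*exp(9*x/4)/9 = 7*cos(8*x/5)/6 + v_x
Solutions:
 v(x) = C1 - 32*exp(9*x/4)/81 - 35*sin(8*x/5)/48


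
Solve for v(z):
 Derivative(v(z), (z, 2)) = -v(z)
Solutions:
 v(z) = C1*sin(z) + C2*cos(z)


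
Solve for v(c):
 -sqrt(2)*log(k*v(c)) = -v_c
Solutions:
 li(k*v(c))/k = C1 + sqrt(2)*c


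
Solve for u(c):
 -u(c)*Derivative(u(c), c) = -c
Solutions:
 u(c) = -sqrt(C1 + c^2)
 u(c) = sqrt(C1 + c^2)


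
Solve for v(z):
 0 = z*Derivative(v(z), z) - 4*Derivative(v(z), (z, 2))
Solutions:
 v(z) = C1 + C2*erfi(sqrt(2)*z/4)


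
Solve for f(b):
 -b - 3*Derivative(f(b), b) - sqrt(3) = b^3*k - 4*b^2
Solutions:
 f(b) = C1 - b^4*k/12 + 4*b^3/9 - b^2/6 - sqrt(3)*b/3


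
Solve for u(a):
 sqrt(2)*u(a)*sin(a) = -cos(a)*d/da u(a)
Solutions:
 u(a) = C1*cos(a)^(sqrt(2))


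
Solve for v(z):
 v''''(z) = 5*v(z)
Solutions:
 v(z) = C1*exp(-5^(1/4)*z) + C2*exp(5^(1/4)*z) + C3*sin(5^(1/4)*z) + C4*cos(5^(1/4)*z)


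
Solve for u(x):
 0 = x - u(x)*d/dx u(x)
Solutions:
 u(x) = -sqrt(C1 + x^2)
 u(x) = sqrt(C1 + x^2)


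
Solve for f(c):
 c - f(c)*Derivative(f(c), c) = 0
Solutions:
 f(c) = -sqrt(C1 + c^2)
 f(c) = sqrt(C1 + c^2)


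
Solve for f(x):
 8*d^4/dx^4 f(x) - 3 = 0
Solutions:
 f(x) = C1 + C2*x + C3*x^2 + C4*x^3 + x^4/64


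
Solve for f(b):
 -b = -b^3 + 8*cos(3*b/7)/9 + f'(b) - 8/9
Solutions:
 f(b) = C1 + b^4/4 - b^2/2 + 8*b/9 - 56*sin(3*b/7)/27


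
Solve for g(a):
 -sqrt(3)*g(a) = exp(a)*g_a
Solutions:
 g(a) = C1*exp(sqrt(3)*exp(-a))


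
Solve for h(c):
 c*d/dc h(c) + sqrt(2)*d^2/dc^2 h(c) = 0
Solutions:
 h(c) = C1 + C2*erf(2^(1/4)*c/2)


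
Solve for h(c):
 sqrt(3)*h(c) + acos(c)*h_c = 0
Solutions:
 h(c) = C1*exp(-sqrt(3)*Integral(1/acos(c), c))


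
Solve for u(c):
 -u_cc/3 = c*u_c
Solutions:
 u(c) = C1 + C2*erf(sqrt(6)*c/2)


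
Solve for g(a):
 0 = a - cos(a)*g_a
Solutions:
 g(a) = C1 + Integral(a/cos(a), a)


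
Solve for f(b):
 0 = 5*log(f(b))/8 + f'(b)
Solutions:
 li(f(b)) = C1 - 5*b/8


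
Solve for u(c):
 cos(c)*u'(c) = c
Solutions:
 u(c) = C1 + Integral(c/cos(c), c)


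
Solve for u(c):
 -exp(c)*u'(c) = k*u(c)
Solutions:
 u(c) = C1*exp(k*exp(-c))


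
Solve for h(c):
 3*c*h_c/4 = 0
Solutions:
 h(c) = C1


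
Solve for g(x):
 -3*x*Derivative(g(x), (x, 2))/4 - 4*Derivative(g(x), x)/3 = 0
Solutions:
 g(x) = C1 + C2/x^(7/9)


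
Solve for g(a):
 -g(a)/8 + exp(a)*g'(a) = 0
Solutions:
 g(a) = C1*exp(-exp(-a)/8)


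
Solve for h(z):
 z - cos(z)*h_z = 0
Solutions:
 h(z) = C1 + Integral(z/cos(z), z)


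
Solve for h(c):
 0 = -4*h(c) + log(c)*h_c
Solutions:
 h(c) = C1*exp(4*li(c))


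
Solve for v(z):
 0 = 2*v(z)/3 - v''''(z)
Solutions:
 v(z) = C1*exp(-2^(1/4)*3^(3/4)*z/3) + C2*exp(2^(1/4)*3^(3/4)*z/3) + C3*sin(2^(1/4)*3^(3/4)*z/3) + C4*cos(2^(1/4)*3^(3/4)*z/3)


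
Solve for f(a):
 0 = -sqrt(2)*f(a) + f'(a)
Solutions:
 f(a) = C1*exp(sqrt(2)*a)


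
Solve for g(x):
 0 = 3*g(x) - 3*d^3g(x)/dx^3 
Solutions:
 g(x) = C3*exp(x) + (C1*sin(sqrt(3)*x/2) + C2*cos(sqrt(3)*x/2))*exp(-x/2)
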